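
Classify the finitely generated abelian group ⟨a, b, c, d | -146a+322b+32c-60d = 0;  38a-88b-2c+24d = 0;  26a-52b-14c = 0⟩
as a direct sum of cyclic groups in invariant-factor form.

rank_ℚ(R)=3; free=4−3=1
SNF(R) diag = [2, 6, 12] → torsion [2, 6, 12]

Answer: M ≅ ℤ^1 ⊕ ℤ/2 ⊕ ℤ/6 ⊕ ℤ/12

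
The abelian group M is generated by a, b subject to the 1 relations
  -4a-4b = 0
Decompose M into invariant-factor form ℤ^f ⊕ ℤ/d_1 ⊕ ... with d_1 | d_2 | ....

rank_ℚ(R)=1; free=2−1=1
SNF(R) diag = [4] → torsion [4]

Answer: M ≅ ℤ^1 ⊕ ℤ/4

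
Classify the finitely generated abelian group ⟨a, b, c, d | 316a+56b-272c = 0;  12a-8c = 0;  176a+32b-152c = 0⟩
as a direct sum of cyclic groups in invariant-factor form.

Answer: M ≅ ℤ^1 ⊕ ℤ/4 ⊕ ℤ/8 ⊕ ℤ/8

Derivation:
rank_ℚ(R)=3; free=4−3=1
SNF(R) diag = [4, 8, 8] → torsion [4, 8, 8]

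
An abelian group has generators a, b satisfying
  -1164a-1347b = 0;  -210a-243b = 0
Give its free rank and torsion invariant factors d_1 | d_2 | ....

Answer: M ≅ ℤ/3 ⊕ ℤ/6

Derivation:
rank_ℚ(R)=2; free=2−2=0
SNF(R) diag = [3, 6] → torsion [3, 6]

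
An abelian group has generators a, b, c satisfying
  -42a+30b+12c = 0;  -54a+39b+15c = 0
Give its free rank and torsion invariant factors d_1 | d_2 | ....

Answer: M ≅ ℤ^1 ⊕ ℤ/3 ⊕ ℤ/6

Derivation:
rank_ℚ(R)=2; free=3−2=1
SNF(R) diag = [3, 6] → torsion [3, 6]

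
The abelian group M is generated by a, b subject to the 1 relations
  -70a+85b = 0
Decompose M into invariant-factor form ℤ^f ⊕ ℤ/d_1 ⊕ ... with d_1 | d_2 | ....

rank_ℚ(R)=1; free=2−1=1
SNF(R) diag = [5] → torsion [5]

Answer: M ≅ ℤ^1 ⊕ ℤ/5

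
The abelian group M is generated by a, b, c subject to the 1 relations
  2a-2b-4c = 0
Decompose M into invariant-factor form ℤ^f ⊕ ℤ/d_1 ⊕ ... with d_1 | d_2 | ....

Answer: M ≅ ℤ^2 ⊕ ℤ/2

Derivation:
rank_ℚ(R)=1; free=3−1=2
SNF(R) diag = [2] → torsion [2]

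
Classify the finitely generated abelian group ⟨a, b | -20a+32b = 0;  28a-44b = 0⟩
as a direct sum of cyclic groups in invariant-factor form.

Answer: M ≅ ℤ/4 ⊕ ℤ/4

Derivation:
rank_ℚ(R)=2; free=2−2=0
SNF(R) diag = [4, 4] → torsion [4, 4]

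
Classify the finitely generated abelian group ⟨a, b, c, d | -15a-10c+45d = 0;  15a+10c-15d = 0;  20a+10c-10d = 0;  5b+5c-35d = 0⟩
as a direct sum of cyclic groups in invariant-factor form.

rank_ℚ(R)=4; free=4−4=0
SNF(R) diag = [5, 5, 10, 30] → torsion [5, 5, 10, 30]

Answer: M ≅ ℤ/5 ⊕ ℤ/5 ⊕ ℤ/10 ⊕ ℤ/30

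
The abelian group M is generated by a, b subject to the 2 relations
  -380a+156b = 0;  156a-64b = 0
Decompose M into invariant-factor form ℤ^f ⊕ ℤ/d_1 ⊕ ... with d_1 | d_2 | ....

rank_ℚ(R)=2; free=2−2=0
SNF(R) diag = [4, 4] → torsion [4, 4]

Answer: M ≅ ℤ/4 ⊕ ℤ/4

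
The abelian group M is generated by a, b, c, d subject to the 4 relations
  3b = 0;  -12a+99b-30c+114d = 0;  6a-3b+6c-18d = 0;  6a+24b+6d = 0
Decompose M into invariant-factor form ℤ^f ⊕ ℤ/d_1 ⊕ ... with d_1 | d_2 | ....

Answer: M ≅ ℤ/3 ⊕ ℤ/6 ⊕ ℤ/6 ⊕ ℤ/6

Derivation:
rank_ℚ(R)=4; free=4−4=0
SNF(R) diag = [3, 6, 6, 6] → torsion [3, 6, 6, 6]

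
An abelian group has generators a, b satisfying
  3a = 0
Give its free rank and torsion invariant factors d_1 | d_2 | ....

Answer: M ≅ ℤ^1 ⊕ ℤ/3

Derivation:
rank_ℚ(R)=1; free=2−1=1
SNF(R) diag = [3] → torsion [3]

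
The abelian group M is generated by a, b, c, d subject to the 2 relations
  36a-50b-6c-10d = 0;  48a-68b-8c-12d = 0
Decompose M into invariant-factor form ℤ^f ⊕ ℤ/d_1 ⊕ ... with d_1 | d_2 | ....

rank_ℚ(R)=2; free=4−2=2
SNF(R) diag = [2, 4] → torsion [2, 4]

Answer: M ≅ ℤ^2 ⊕ ℤ/2 ⊕ ℤ/4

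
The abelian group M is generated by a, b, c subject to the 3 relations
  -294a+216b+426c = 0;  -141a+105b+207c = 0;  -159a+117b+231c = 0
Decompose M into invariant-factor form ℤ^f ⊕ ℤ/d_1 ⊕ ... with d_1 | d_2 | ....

Answer: M ≅ ℤ/3 ⊕ ℤ/6 ⊕ ℤ/6

Derivation:
rank_ℚ(R)=3; free=3−3=0
SNF(R) diag = [3, 6, 6] → torsion [3, 6, 6]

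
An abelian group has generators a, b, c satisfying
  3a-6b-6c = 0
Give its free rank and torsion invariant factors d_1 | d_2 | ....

rank_ℚ(R)=1; free=3−1=2
SNF(R) diag = [3] → torsion [3]

Answer: M ≅ ℤ^2 ⊕ ℤ/3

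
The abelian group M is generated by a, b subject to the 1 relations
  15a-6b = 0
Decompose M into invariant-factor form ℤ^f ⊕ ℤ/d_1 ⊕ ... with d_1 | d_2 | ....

rank_ℚ(R)=1; free=2−1=1
SNF(R) diag = [3] → torsion [3]

Answer: M ≅ ℤ^1 ⊕ ℤ/3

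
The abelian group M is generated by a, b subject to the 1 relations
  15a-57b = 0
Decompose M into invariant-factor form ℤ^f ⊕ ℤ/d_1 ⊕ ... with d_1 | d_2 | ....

rank_ℚ(R)=1; free=2−1=1
SNF(R) diag = [3] → torsion [3]

Answer: M ≅ ℤ^1 ⊕ ℤ/3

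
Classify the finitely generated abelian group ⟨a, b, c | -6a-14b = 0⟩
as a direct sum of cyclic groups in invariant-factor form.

Answer: M ≅ ℤ^2 ⊕ ℤ/2

Derivation:
rank_ℚ(R)=1; free=3−1=2
SNF(R) diag = [2] → torsion [2]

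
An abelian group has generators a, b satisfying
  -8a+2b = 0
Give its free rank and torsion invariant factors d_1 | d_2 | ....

Answer: M ≅ ℤ^1 ⊕ ℤ/2

Derivation:
rank_ℚ(R)=1; free=2−1=1
SNF(R) diag = [2] → torsion [2]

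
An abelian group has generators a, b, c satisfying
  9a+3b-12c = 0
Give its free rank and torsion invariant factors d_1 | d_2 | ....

Answer: M ≅ ℤ^2 ⊕ ℤ/3

Derivation:
rank_ℚ(R)=1; free=3−1=2
SNF(R) diag = [3] → torsion [3]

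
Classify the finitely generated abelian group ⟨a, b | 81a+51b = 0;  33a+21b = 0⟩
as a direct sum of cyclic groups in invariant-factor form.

rank_ℚ(R)=2; free=2−2=0
SNF(R) diag = [3, 6] → torsion [3, 6]

Answer: M ≅ ℤ/3 ⊕ ℤ/6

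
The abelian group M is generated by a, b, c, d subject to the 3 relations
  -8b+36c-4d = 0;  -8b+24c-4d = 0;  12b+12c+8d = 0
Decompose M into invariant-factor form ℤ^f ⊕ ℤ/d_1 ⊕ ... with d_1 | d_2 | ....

Answer: M ≅ ℤ^1 ⊕ ℤ/4 ⊕ ℤ/4 ⊕ ℤ/12

Derivation:
rank_ℚ(R)=3; free=4−3=1
SNF(R) diag = [4, 4, 12] → torsion [4, 4, 12]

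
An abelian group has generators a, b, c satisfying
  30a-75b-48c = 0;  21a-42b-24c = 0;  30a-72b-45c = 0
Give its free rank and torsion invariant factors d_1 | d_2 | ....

Answer: M ≅ ℤ/3 ⊕ ℤ/3 ⊕ ℤ/9

Derivation:
rank_ℚ(R)=3; free=3−3=0
SNF(R) diag = [3, 3, 9] → torsion [3, 3, 9]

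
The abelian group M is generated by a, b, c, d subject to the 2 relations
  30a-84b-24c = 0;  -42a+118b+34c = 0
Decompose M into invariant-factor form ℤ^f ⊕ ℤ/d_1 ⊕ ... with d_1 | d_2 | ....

Answer: M ≅ ℤ^2 ⊕ ℤ/2 ⊕ ℤ/6

Derivation:
rank_ℚ(R)=2; free=4−2=2
SNF(R) diag = [2, 6] → torsion [2, 6]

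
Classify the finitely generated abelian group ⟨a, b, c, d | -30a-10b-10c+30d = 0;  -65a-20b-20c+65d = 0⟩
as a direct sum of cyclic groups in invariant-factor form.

rank_ℚ(R)=2; free=4−2=2
SNF(R) diag = [5, 10] → torsion [5, 10]

Answer: M ≅ ℤ^2 ⊕ ℤ/5 ⊕ ℤ/10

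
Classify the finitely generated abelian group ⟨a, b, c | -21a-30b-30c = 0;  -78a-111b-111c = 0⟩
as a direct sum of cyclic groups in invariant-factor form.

rank_ℚ(R)=2; free=3−2=1
SNF(R) diag = [3, 3] → torsion [3, 3]

Answer: M ≅ ℤ^1 ⊕ ℤ/3 ⊕ ℤ/3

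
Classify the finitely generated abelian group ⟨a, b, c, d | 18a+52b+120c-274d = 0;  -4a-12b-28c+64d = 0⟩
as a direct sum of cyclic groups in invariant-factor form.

rank_ℚ(R)=2; free=4−2=2
SNF(R) diag = [2, 4] → torsion [2, 4]

Answer: M ≅ ℤ^2 ⊕ ℤ/2 ⊕ ℤ/4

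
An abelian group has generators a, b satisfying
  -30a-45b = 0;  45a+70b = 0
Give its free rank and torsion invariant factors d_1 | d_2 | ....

Answer: M ≅ ℤ/5 ⊕ ℤ/15

Derivation:
rank_ℚ(R)=2; free=2−2=0
SNF(R) diag = [5, 15] → torsion [5, 15]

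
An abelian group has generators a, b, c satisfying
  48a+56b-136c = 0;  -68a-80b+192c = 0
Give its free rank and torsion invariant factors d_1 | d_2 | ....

Answer: M ≅ ℤ^1 ⊕ ℤ/4 ⊕ ℤ/8

Derivation:
rank_ℚ(R)=2; free=3−2=1
SNF(R) diag = [4, 8] → torsion [4, 8]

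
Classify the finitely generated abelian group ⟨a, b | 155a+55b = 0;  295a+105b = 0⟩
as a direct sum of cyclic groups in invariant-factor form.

Answer: M ≅ ℤ/5 ⊕ ℤ/10

Derivation:
rank_ℚ(R)=2; free=2−2=0
SNF(R) diag = [5, 10] → torsion [5, 10]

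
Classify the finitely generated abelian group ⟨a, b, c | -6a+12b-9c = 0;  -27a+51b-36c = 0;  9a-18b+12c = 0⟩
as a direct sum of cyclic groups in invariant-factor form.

rank_ℚ(R)=3; free=3−3=0
SNF(R) diag = [3, 3, 3] → torsion [3, 3, 3]

Answer: M ≅ ℤ/3 ⊕ ℤ/3 ⊕ ℤ/3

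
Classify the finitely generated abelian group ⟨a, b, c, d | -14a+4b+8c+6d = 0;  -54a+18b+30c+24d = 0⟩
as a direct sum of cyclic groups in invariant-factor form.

rank_ℚ(R)=2; free=4−2=2
SNF(R) diag = [2, 6] → torsion [2, 6]

Answer: M ≅ ℤ^2 ⊕ ℤ/2 ⊕ ℤ/6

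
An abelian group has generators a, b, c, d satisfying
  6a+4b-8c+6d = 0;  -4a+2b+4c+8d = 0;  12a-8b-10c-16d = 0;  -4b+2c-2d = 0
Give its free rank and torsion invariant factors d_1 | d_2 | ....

Answer: M ≅ ℤ/2 ⊕ ℤ/2 ⊕ ℤ/2 ⊕ ℤ/2

Derivation:
rank_ℚ(R)=4; free=4−4=0
SNF(R) diag = [2, 2, 2, 2] → torsion [2, 2, 2, 2]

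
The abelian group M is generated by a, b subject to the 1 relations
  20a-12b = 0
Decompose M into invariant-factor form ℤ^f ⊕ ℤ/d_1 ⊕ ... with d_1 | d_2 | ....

Answer: M ≅ ℤ^1 ⊕ ℤ/4

Derivation:
rank_ℚ(R)=1; free=2−1=1
SNF(R) diag = [4] → torsion [4]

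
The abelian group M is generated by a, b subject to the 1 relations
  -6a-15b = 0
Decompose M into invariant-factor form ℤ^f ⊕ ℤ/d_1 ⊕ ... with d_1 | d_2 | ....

Answer: M ≅ ℤ^1 ⊕ ℤ/3

Derivation:
rank_ℚ(R)=1; free=2−1=1
SNF(R) diag = [3] → torsion [3]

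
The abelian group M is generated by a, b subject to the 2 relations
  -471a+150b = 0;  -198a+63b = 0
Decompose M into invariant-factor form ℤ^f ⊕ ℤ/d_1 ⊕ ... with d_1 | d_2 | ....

rank_ℚ(R)=2; free=2−2=0
SNF(R) diag = [3, 9] → torsion [3, 9]

Answer: M ≅ ℤ/3 ⊕ ℤ/9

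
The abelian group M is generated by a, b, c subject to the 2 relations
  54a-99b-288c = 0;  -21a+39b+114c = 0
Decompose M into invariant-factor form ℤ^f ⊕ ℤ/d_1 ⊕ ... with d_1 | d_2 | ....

rank_ℚ(R)=2; free=3−2=1
SNF(R) diag = [3, 9] → torsion [3, 9]

Answer: M ≅ ℤ^1 ⊕ ℤ/3 ⊕ ℤ/9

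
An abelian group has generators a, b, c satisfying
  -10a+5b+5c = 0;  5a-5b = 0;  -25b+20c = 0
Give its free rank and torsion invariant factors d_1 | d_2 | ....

Answer: M ≅ ℤ/5 ⊕ ℤ/5 ⊕ ℤ/5

Derivation:
rank_ℚ(R)=3; free=3−3=0
SNF(R) diag = [5, 5, 5] → torsion [5, 5, 5]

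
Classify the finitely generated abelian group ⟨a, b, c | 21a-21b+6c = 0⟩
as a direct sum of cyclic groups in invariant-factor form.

rank_ℚ(R)=1; free=3−1=2
SNF(R) diag = [3] → torsion [3]

Answer: M ≅ ℤ^2 ⊕ ℤ/3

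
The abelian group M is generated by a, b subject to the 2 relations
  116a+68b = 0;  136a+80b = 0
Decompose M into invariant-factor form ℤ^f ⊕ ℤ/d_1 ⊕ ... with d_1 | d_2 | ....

Answer: M ≅ ℤ/4 ⊕ ℤ/8

Derivation:
rank_ℚ(R)=2; free=2−2=0
SNF(R) diag = [4, 8] → torsion [4, 8]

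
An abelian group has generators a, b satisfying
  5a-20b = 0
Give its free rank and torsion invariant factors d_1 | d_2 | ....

rank_ℚ(R)=1; free=2−1=1
SNF(R) diag = [5] → torsion [5]

Answer: M ≅ ℤ^1 ⊕ ℤ/5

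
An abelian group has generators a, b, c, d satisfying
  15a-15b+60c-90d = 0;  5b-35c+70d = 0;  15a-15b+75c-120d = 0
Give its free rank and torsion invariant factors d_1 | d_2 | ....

Answer: M ≅ ℤ^1 ⊕ ℤ/5 ⊕ ℤ/15 ⊕ ℤ/15

Derivation:
rank_ℚ(R)=3; free=4−3=1
SNF(R) diag = [5, 15, 15] → torsion [5, 15, 15]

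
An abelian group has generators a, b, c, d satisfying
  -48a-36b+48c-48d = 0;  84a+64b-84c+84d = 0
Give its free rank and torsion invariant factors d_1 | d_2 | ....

Answer: M ≅ ℤ^2 ⊕ ℤ/4 ⊕ ℤ/12

Derivation:
rank_ℚ(R)=2; free=4−2=2
SNF(R) diag = [4, 12] → torsion [4, 12]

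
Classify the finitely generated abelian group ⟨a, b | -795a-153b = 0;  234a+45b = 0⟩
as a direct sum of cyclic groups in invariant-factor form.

rank_ℚ(R)=2; free=2−2=0
SNF(R) diag = [3, 9] → torsion [3, 9]

Answer: M ≅ ℤ/3 ⊕ ℤ/9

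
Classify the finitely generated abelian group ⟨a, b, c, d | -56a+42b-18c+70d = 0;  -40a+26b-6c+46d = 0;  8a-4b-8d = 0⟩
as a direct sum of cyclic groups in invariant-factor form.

rank_ℚ(R)=3; free=4−3=1
SNF(R) diag = [2, 4, 12] → torsion [2, 4, 12]

Answer: M ≅ ℤ^1 ⊕ ℤ/2 ⊕ ℤ/4 ⊕ ℤ/12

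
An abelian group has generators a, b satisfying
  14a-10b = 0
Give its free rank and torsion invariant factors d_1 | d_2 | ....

rank_ℚ(R)=1; free=2−1=1
SNF(R) diag = [2] → torsion [2]

Answer: M ≅ ℤ^1 ⊕ ℤ/2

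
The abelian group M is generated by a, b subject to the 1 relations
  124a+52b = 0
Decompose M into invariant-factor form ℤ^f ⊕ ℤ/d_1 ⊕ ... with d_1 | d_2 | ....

Answer: M ≅ ℤ^1 ⊕ ℤ/4

Derivation:
rank_ℚ(R)=1; free=2−1=1
SNF(R) diag = [4] → torsion [4]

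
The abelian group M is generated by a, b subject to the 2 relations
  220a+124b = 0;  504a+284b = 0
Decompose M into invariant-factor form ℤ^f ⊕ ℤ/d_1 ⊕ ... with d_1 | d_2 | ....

rank_ℚ(R)=2; free=2−2=0
SNF(R) diag = [4, 4] → torsion [4, 4]

Answer: M ≅ ℤ/4 ⊕ ℤ/4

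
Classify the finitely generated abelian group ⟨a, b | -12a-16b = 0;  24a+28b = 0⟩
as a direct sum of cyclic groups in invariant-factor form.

rank_ℚ(R)=2; free=2−2=0
SNF(R) diag = [4, 12] → torsion [4, 12]

Answer: M ≅ ℤ/4 ⊕ ℤ/12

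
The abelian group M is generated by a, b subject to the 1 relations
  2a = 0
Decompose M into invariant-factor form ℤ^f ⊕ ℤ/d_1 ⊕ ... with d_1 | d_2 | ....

Answer: M ≅ ℤ^1 ⊕ ℤ/2

Derivation:
rank_ℚ(R)=1; free=2−1=1
SNF(R) diag = [2] → torsion [2]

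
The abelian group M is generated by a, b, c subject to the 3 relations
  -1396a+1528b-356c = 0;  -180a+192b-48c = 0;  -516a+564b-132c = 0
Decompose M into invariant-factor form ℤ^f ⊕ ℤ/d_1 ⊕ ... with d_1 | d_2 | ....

Answer: M ≅ ℤ/4 ⊕ ℤ/12 ⊕ ℤ/12

Derivation:
rank_ℚ(R)=3; free=3−3=0
SNF(R) diag = [4, 12, 12] → torsion [4, 12, 12]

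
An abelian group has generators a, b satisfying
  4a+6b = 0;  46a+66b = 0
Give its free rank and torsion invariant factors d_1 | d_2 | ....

rank_ℚ(R)=2; free=2−2=0
SNF(R) diag = [2, 6] → torsion [2, 6]

Answer: M ≅ ℤ/2 ⊕ ℤ/6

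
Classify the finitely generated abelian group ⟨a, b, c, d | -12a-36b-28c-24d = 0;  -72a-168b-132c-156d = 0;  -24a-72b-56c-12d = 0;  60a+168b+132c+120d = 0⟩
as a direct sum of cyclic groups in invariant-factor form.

Answer: M ≅ ℤ/4 ⊕ ℤ/12 ⊕ ℤ/12 ⊕ ℤ/36

Derivation:
rank_ℚ(R)=4; free=4−4=0
SNF(R) diag = [4, 12, 12, 36] → torsion [4, 12, 12, 36]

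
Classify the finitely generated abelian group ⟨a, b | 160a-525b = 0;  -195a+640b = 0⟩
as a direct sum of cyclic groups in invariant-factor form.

rank_ℚ(R)=2; free=2−2=0
SNF(R) diag = [5, 5] → torsion [5, 5]

Answer: M ≅ ℤ/5 ⊕ ℤ/5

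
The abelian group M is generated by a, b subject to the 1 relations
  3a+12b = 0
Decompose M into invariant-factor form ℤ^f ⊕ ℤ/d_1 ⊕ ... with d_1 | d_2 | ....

rank_ℚ(R)=1; free=2−1=1
SNF(R) diag = [3] → torsion [3]

Answer: M ≅ ℤ^1 ⊕ ℤ/3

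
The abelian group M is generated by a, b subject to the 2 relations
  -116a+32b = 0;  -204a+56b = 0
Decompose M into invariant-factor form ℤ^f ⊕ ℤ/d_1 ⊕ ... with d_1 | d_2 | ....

Answer: M ≅ ℤ/4 ⊕ ℤ/8

Derivation:
rank_ℚ(R)=2; free=2−2=0
SNF(R) diag = [4, 8] → torsion [4, 8]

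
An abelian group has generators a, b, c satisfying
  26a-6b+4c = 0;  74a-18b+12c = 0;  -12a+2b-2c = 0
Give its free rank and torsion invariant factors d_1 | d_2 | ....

rank_ℚ(R)=3; free=3−3=0
SNF(R) diag = [2, 2, 4] → torsion [2, 2, 4]

Answer: M ≅ ℤ/2 ⊕ ℤ/2 ⊕ ℤ/4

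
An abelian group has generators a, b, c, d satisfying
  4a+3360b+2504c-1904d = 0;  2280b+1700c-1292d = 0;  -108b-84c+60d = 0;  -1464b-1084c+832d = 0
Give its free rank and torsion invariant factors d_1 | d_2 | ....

rank_ℚ(R)=4; free=4−4=0
SNF(R) diag = [4, 4, 12, 36] → torsion [4, 4, 12, 36]

Answer: M ≅ ℤ/4 ⊕ ℤ/4 ⊕ ℤ/12 ⊕ ℤ/36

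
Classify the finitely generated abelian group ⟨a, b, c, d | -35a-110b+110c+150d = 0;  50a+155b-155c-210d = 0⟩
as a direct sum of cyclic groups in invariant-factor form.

rank_ℚ(R)=2; free=4−2=2
SNF(R) diag = [5, 15] → torsion [5, 15]

Answer: M ≅ ℤ^2 ⊕ ℤ/5 ⊕ ℤ/15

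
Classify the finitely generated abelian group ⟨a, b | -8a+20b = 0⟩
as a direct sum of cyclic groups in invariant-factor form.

Answer: M ≅ ℤ^1 ⊕ ℤ/4

Derivation:
rank_ℚ(R)=1; free=2−1=1
SNF(R) diag = [4] → torsion [4]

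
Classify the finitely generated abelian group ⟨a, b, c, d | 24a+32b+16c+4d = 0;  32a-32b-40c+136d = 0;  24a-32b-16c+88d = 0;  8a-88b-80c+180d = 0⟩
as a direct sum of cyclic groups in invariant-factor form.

rank_ℚ(R)=4; free=4−4=0
SNF(R) diag = [4, 8, 8, 24] → torsion [4, 8, 8, 24]

Answer: M ≅ ℤ/4 ⊕ ℤ/8 ⊕ ℤ/8 ⊕ ℤ/24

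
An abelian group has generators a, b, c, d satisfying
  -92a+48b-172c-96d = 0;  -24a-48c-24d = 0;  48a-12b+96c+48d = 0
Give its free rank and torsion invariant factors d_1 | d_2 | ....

rank_ℚ(R)=3; free=4−3=1
SNF(R) diag = [4, 12, 24] → torsion [4, 12, 24]

Answer: M ≅ ℤ^1 ⊕ ℤ/4 ⊕ ℤ/12 ⊕ ℤ/24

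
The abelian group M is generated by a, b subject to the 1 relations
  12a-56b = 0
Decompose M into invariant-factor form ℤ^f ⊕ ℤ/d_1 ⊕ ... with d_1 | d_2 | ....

Answer: M ≅ ℤ^1 ⊕ ℤ/4

Derivation:
rank_ℚ(R)=1; free=2−1=1
SNF(R) diag = [4] → torsion [4]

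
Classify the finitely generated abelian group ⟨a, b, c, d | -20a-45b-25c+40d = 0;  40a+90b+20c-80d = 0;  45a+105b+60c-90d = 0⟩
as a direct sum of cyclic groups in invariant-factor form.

Answer: M ≅ ℤ^1 ⊕ ℤ/5 ⊕ ℤ/15 ⊕ ℤ/30

Derivation:
rank_ℚ(R)=3; free=4−3=1
SNF(R) diag = [5, 15, 30] → torsion [5, 15, 30]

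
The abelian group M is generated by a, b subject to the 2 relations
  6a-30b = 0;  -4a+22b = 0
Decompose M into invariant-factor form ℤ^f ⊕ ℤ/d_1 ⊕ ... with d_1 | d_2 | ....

rank_ℚ(R)=2; free=2−2=0
SNF(R) diag = [2, 6] → torsion [2, 6]

Answer: M ≅ ℤ/2 ⊕ ℤ/6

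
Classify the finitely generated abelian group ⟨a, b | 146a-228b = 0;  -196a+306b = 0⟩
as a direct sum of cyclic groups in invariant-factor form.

Answer: M ≅ ℤ/2 ⊕ ℤ/6

Derivation:
rank_ℚ(R)=2; free=2−2=0
SNF(R) diag = [2, 6] → torsion [2, 6]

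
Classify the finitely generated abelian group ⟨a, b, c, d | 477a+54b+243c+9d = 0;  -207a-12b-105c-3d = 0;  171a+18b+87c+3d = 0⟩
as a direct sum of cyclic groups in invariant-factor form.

Answer: M ≅ ℤ^1 ⊕ ℤ/3 ⊕ ℤ/6 ⊕ ℤ/18

Derivation:
rank_ℚ(R)=3; free=4−3=1
SNF(R) diag = [3, 6, 18] → torsion [3, 6, 18]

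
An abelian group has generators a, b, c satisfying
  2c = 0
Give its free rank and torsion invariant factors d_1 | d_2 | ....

rank_ℚ(R)=1; free=3−1=2
SNF(R) diag = [2] → torsion [2]

Answer: M ≅ ℤ^2 ⊕ ℤ/2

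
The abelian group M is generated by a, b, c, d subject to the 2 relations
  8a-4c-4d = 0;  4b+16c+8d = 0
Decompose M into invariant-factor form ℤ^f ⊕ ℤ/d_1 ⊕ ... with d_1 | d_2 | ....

rank_ℚ(R)=2; free=4−2=2
SNF(R) diag = [4, 4] → torsion [4, 4]

Answer: M ≅ ℤ^2 ⊕ ℤ/4 ⊕ ℤ/4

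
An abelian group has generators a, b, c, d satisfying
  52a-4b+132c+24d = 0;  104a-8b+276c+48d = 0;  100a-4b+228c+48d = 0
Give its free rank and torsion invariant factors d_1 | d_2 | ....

Answer: M ≅ ℤ^1 ⊕ ℤ/4 ⊕ ℤ/12 ⊕ ℤ/24

Derivation:
rank_ℚ(R)=3; free=4−3=1
SNF(R) diag = [4, 12, 24] → torsion [4, 12, 24]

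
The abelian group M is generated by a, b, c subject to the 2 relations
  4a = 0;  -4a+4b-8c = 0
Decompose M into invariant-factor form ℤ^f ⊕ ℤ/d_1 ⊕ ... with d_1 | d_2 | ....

Answer: M ≅ ℤ^1 ⊕ ℤ/4 ⊕ ℤ/4

Derivation:
rank_ℚ(R)=2; free=3−2=1
SNF(R) diag = [4, 4] → torsion [4, 4]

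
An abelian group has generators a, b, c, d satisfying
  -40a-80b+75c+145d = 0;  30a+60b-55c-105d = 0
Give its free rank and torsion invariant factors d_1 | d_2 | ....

Answer: M ≅ ℤ^2 ⊕ ℤ/5 ⊕ ℤ/10

Derivation:
rank_ℚ(R)=2; free=4−2=2
SNF(R) diag = [5, 10] → torsion [5, 10]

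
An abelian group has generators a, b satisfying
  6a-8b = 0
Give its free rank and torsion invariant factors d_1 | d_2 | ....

Answer: M ≅ ℤ^1 ⊕ ℤ/2

Derivation:
rank_ℚ(R)=1; free=2−1=1
SNF(R) diag = [2] → torsion [2]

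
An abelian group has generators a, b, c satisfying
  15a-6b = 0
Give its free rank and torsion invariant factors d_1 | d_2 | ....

rank_ℚ(R)=1; free=3−1=2
SNF(R) diag = [3] → torsion [3]

Answer: M ≅ ℤ^2 ⊕ ℤ/3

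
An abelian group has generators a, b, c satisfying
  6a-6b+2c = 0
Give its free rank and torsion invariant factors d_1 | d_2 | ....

rank_ℚ(R)=1; free=3−1=2
SNF(R) diag = [2] → torsion [2]

Answer: M ≅ ℤ^2 ⊕ ℤ/2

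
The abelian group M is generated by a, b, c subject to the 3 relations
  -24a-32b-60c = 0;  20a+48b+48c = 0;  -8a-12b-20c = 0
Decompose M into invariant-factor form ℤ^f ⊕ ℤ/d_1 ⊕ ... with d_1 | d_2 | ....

rank_ℚ(R)=3; free=3−3=0
SNF(R) diag = [4, 4, 4] → torsion [4, 4, 4]

Answer: M ≅ ℤ/4 ⊕ ℤ/4 ⊕ ℤ/4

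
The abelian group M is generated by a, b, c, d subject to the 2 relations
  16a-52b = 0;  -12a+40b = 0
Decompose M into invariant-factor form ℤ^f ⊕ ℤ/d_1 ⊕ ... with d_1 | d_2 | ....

rank_ℚ(R)=2; free=4−2=2
SNF(R) diag = [4, 4] → torsion [4, 4]

Answer: M ≅ ℤ^2 ⊕ ℤ/4 ⊕ ℤ/4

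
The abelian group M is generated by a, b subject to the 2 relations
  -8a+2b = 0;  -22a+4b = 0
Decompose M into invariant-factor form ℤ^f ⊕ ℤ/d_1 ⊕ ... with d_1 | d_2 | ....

Answer: M ≅ ℤ/2 ⊕ ℤ/6

Derivation:
rank_ℚ(R)=2; free=2−2=0
SNF(R) diag = [2, 6] → torsion [2, 6]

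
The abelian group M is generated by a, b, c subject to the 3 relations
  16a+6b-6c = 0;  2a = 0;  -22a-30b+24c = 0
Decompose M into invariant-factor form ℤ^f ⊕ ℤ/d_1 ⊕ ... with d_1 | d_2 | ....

rank_ℚ(R)=3; free=3−3=0
SNF(R) diag = [2, 6, 6] → torsion [2, 6, 6]

Answer: M ≅ ℤ/2 ⊕ ℤ/6 ⊕ ℤ/6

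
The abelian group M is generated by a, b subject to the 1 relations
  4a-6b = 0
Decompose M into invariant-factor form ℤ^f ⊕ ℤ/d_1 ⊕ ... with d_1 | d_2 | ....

rank_ℚ(R)=1; free=2−1=1
SNF(R) diag = [2] → torsion [2]

Answer: M ≅ ℤ^1 ⊕ ℤ/2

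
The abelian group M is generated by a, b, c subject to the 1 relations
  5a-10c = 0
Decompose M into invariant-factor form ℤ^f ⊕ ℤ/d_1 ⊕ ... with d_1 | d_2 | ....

Answer: M ≅ ℤ^2 ⊕ ℤ/5

Derivation:
rank_ℚ(R)=1; free=3−1=2
SNF(R) diag = [5] → torsion [5]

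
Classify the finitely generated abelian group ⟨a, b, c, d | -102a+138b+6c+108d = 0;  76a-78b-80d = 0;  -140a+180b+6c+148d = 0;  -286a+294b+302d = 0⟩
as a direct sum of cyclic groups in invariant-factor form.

rank_ℚ(R)=4; free=4−4=0
SNF(R) diag = [2, 6, 6, 18] → torsion [2, 6, 6, 18]

Answer: M ≅ ℤ/2 ⊕ ℤ/6 ⊕ ℤ/6 ⊕ ℤ/18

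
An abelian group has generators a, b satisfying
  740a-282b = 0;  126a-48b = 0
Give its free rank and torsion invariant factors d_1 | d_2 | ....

Answer: M ≅ ℤ/2 ⊕ ℤ/6

Derivation:
rank_ℚ(R)=2; free=2−2=0
SNF(R) diag = [2, 6] → torsion [2, 6]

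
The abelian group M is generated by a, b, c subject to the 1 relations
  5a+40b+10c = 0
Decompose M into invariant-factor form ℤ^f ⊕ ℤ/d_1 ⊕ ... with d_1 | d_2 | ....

rank_ℚ(R)=1; free=3−1=2
SNF(R) diag = [5] → torsion [5]

Answer: M ≅ ℤ^2 ⊕ ℤ/5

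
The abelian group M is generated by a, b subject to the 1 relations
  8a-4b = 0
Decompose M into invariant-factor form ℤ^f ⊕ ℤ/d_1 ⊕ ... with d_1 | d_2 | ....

Answer: M ≅ ℤ^1 ⊕ ℤ/4

Derivation:
rank_ℚ(R)=1; free=2−1=1
SNF(R) diag = [4] → torsion [4]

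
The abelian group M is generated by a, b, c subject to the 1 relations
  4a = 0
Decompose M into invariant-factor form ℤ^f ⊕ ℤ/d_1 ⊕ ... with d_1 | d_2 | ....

Answer: M ≅ ℤ^2 ⊕ ℤ/4

Derivation:
rank_ℚ(R)=1; free=3−1=2
SNF(R) diag = [4] → torsion [4]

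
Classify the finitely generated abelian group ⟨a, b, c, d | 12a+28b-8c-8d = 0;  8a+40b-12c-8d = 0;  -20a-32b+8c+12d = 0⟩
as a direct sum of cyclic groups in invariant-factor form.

rank_ℚ(R)=3; free=4−3=1
SNF(R) diag = [4, 4, 4] → torsion [4, 4, 4]

Answer: M ≅ ℤ^1 ⊕ ℤ/4 ⊕ ℤ/4 ⊕ ℤ/4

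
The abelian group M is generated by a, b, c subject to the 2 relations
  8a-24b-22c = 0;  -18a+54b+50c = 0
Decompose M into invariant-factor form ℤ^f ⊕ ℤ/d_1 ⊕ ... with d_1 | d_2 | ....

Answer: M ≅ ℤ^1 ⊕ ℤ/2 ⊕ ℤ/2

Derivation:
rank_ℚ(R)=2; free=3−2=1
SNF(R) diag = [2, 2] → torsion [2, 2]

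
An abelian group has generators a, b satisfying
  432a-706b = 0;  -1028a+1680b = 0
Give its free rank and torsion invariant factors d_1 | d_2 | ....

rank_ℚ(R)=2; free=2−2=0
SNF(R) diag = [2, 4] → torsion [2, 4]

Answer: M ≅ ℤ/2 ⊕ ℤ/4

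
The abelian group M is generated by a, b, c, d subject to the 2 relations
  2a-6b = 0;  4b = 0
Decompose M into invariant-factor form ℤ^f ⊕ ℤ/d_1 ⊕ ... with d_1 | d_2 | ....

Answer: M ≅ ℤ^2 ⊕ ℤ/2 ⊕ ℤ/4

Derivation:
rank_ℚ(R)=2; free=4−2=2
SNF(R) diag = [2, 4] → torsion [2, 4]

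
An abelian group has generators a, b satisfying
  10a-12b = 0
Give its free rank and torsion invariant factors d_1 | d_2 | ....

Answer: M ≅ ℤ^1 ⊕ ℤ/2

Derivation:
rank_ℚ(R)=1; free=2−1=1
SNF(R) diag = [2] → torsion [2]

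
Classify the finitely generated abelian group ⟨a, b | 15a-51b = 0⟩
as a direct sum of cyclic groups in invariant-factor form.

Answer: M ≅ ℤ^1 ⊕ ℤ/3

Derivation:
rank_ℚ(R)=1; free=2−1=1
SNF(R) diag = [3] → torsion [3]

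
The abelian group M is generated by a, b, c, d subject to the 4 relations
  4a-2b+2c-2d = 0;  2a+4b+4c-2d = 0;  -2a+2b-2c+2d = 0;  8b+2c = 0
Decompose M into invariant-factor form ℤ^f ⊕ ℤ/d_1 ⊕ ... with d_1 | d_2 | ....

Answer: M ≅ ℤ/2 ⊕ ℤ/2 ⊕ ℤ/2 ⊕ ℤ/2

Derivation:
rank_ℚ(R)=4; free=4−4=0
SNF(R) diag = [2, 2, 2, 2] → torsion [2, 2, 2, 2]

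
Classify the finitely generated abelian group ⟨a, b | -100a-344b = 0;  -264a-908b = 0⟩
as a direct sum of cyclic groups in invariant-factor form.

rank_ℚ(R)=2; free=2−2=0
SNF(R) diag = [4, 4] → torsion [4, 4]

Answer: M ≅ ℤ/4 ⊕ ℤ/4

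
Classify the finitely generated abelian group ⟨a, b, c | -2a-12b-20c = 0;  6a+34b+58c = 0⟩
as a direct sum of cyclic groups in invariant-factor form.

rank_ℚ(R)=2; free=3−2=1
SNF(R) diag = [2, 2] → torsion [2, 2]

Answer: M ≅ ℤ^1 ⊕ ℤ/2 ⊕ ℤ/2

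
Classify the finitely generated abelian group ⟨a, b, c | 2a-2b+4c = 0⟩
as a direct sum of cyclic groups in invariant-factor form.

Answer: M ≅ ℤ^2 ⊕ ℤ/2

Derivation:
rank_ℚ(R)=1; free=3−1=2
SNF(R) diag = [2] → torsion [2]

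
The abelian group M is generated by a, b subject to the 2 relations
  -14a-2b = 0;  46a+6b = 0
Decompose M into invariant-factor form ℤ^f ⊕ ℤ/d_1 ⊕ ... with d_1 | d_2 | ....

Answer: M ≅ ℤ/2 ⊕ ℤ/4

Derivation:
rank_ℚ(R)=2; free=2−2=0
SNF(R) diag = [2, 4] → torsion [2, 4]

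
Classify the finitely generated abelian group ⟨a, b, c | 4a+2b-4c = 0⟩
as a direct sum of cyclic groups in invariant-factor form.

Answer: M ≅ ℤ^2 ⊕ ℤ/2

Derivation:
rank_ℚ(R)=1; free=3−1=2
SNF(R) diag = [2] → torsion [2]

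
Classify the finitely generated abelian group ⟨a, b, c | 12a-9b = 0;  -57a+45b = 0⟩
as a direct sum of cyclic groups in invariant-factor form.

Answer: M ≅ ℤ^1 ⊕ ℤ/3 ⊕ ℤ/9

Derivation:
rank_ℚ(R)=2; free=3−2=1
SNF(R) diag = [3, 9] → torsion [3, 9]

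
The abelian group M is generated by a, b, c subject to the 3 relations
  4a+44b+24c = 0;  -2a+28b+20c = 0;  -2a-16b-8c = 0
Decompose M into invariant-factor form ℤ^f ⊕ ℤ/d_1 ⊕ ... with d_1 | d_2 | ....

Answer: M ≅ ℤ/2 ⊕ ℤ/4 ⊕ ℤ/4

Derivation:
rank_ℚ(R)=3; free=3−3=0
SNF(R) diag = [2, 4, 4] → torsion [2, 4, 4]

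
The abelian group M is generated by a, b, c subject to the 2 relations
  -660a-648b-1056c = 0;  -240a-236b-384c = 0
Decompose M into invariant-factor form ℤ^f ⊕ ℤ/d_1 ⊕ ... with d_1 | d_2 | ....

rank_ℚ(R)=2; free=3−2=1
SNF(R) diag = [4, 12] → torsion [4, 12]

Answer: M ≅ ℤ^1 ⊕ ℤ/4 ⊕ ℤ/12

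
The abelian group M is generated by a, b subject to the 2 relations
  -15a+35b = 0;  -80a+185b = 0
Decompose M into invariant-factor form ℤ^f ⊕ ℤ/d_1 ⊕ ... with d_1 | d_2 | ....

Answer: M ≅ ℤ/5 ⊕ ℤ/5

Derivation:
rank_ℚ(R)=2; free=2−2=0
SNF(R) diag = [5, 5] → torsion [5, 5]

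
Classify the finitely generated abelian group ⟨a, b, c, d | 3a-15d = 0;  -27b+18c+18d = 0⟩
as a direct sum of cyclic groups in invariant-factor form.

Answer: M ≅ ℤ^2 ⊕ ℤ/3 ⊕ ℤ/9

Derivation:
rank_ℚ(R)=2; free=4−2=2
SNF(R) diag = [3, 9] → torsion [3, 9]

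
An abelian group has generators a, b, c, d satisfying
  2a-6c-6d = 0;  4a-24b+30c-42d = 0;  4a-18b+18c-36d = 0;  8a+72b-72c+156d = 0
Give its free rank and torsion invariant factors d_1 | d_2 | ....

rank_ℚ(R)=4; free=4−4=0
SNF(R) diag = [2, 6, 6, 12] → torsion [2, 6, 6, 12]

Answer: M ≅ ℤ/2 ⊕ ℤ/6 ⊕ ℤ/6 ⊕ ℤ/12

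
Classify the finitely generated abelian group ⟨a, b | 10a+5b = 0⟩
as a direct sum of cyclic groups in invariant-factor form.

rank_ℚ(R)=1; free=2−1=1
SNF(R) diag = [5] → torsion [5]

Answer: M ≅ ℤ^1 ⊕ ℤ/5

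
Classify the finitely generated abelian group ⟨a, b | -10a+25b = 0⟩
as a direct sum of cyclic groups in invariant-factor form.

Answer: M ≅ ℤ^1 ⊕ ℤ/5

Derivation:
rank_ℚ(R)=1; free=2−1=1
SNF(R) diag = [5] → torsion [5]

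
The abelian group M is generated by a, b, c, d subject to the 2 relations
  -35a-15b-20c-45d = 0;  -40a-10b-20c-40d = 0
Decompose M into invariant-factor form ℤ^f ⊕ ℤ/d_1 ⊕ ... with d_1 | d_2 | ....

rank_ℚ(R)=2; free=4−2=2
SNF(R) diag = [5, 10] → torsion [5, 10]

Answer: M ≅ ℤ^2 ⊕ ℤ/5 ⊕ ℤ/10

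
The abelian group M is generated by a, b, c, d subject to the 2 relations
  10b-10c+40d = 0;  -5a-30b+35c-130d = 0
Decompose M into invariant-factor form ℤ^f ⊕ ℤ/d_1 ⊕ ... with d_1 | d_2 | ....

rank_ℚ(R)=2; free=4−2=2
SNF(R) diag = [5, 10] → torsion [5, 10]

Answer: M ≅ ℤ^2 ⊕ ℤ/5 ⊕ ℤ/10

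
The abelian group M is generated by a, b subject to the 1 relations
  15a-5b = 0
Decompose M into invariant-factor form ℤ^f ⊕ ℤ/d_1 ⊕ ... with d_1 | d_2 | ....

Answer: M ≅ ℤ^1 ⊕ ℤ/5

Derivation:
rank_ℚ(R)=1; free=2−1=1
SNF(R) diag = [5] → torsion [5]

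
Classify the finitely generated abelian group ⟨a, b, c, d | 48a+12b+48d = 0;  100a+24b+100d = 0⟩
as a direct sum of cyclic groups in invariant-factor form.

rank_ℚ(R)=2; free=4−2=2
SNF(R) diag = [4, 12] → torsion [4, 12]

Answer: M ≅ ℤ^2 ⊕ ℤ/4 ⊕ ℤ/12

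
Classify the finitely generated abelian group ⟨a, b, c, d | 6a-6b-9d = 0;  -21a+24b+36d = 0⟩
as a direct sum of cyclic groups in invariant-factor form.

rank_ℚ(R)=2; free=4−2=2
SNF(R) diag = [3, 3] → torsion [3, 3]

Answer: M ≅ ℤ^2 ⊕ ℤ/3 ⊕ ℤ/3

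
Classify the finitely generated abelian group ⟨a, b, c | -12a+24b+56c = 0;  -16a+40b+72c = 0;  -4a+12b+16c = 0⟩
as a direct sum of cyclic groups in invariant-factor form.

Answer: M ≅ ℤ/4 ⊕ ℤ/4 ⊕ ℤ/8

Derivation:
rank_ℚ(R)=3; free=3−3=0
SNF(R) diag = [4, 4, 8] → torsion [4, 4, 8]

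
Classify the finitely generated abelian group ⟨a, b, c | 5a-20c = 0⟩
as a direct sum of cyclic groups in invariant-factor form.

rank_ℚ(R)=1; free=3−1=2
SNF(R) diag = [5] → torsion [5]

Answer: M ≅ ℤ^2 ⊕ ℤ/5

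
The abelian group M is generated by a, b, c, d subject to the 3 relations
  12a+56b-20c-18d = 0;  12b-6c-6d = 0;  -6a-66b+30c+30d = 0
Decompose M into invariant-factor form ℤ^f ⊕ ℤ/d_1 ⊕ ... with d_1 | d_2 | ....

Answer: M ≅ ℤ^1 ⊕ ℤ/2 ⊕ ℤ/6 ⊕ ℤ/6

Derivation:
rank_ℚ(R)=3; free=4−3=1
SNF(R) diag = [2, 6, 6] → torsion [2, 6, 6]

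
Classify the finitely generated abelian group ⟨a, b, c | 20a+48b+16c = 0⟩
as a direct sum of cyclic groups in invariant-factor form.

Answer: M ≅ ℤ^2 ⊕ ℤ/4

Derivation:
rank_ℚ(R)=1; free=3−1=2
SNF(R) diag = [4] → torsion [4]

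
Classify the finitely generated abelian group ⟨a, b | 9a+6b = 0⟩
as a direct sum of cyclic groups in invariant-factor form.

rank_ℚ(R)=1; free=2−1=1
SNF(R) diag = [3] → torsion [3]

Answer: M ≅ ℤ^1 ⊕ ℤ/3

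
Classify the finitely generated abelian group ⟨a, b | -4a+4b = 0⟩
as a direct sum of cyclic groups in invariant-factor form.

Answer: M ≅ ℤ^1 ⊕ ℤ/4

Derivation:
rank_ℚ(R)=1; free=2−1=1
SNF(R) diag = [4] → torsion [4]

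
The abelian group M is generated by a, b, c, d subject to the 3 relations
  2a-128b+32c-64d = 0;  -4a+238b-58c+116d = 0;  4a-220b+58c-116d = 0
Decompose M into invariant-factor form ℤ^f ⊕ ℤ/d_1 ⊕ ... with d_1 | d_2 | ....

rank_ℚ(R)=3; free=4−3=1
SNF(R) diag = [2, 6, 18] → torsion [2, 6, 18]

Answer: M ≅ ℤ^1 ⊕ ℤ/2 ⊕ ℤ/6 ⊕ ℤ/18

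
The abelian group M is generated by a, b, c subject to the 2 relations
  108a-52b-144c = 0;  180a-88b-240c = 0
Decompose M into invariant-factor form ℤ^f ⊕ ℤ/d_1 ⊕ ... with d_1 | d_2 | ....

rank_ℚ(R)=2; free=3−2=1
SNF(R) diag = [4, 12] → torsion [4, 12]

Answer: M ≅ ℤ^1 ⊕ ℤ/4 ⊕ ℤ/12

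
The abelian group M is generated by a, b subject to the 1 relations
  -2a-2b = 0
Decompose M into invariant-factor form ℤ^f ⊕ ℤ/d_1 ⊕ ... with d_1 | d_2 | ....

Answer: M ≅ ℤ^1 ⊕ ℤ/2

Derivation:
rank_ℚ(R)=1; free=2−1=1
SNF(R) diag = [2] → torsion [2]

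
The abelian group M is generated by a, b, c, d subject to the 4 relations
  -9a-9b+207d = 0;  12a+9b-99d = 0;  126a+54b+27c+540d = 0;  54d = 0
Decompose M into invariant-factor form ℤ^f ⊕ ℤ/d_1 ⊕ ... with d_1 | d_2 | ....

Answer: M ≅ ℤ/3 ⊕ ℤ/9 ⊕ ℤ/27 ⊕ ℤ/54

Derivation:
rank_ℚ(R)=4; free=4−4=0
SNF(R) diag = [3, 9, 27, 54] → torsion [3, 9, 27, 54]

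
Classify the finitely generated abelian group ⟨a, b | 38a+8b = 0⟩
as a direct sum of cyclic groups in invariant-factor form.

Answer: M ≅ ℤ^1 ⊕ ℤ/2

Derivation:
rank_ℚ(R)=1; free=2−1=1
SNF(R) diag = [2] → torsion [2]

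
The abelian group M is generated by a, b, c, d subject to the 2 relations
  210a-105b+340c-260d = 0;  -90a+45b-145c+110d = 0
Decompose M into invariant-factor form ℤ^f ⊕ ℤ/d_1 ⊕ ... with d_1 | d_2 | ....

rank_ℚ(R)=2; free=4−2=2
SNF(R) diag = [5, 15] → torsion [5, 15]

Answer: M ≅ ℤ^2 ⊕ ℤ/5 ⊕ ℤ/15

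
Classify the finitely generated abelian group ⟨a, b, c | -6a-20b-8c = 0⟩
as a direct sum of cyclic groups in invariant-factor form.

rank_ℚ(R)=1; free=3−1=2
SNF(R) diag = [2] → torsion [2]

Answer: M ≅ ℤ^2 ⊕ ℤ/2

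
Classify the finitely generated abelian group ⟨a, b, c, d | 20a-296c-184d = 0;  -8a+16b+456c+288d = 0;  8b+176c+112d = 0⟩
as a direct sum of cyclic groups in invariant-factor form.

rank_ℚ(R)=3; free=4−3=1
SNF(R) diag = [4, 8, 24] → torsion [4, 8, 24]

Answer: M ≅ ℤ^1 ⊕ ℤ/4 ⊕ ℤ/8 ⊕ ℤ/24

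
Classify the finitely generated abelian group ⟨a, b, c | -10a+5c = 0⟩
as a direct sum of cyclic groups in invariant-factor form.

Answer: M ≅ ℤ^2 ⊕ ℤ/5

Derivation:
rank_ℚ(R)=1; free=3−1=2
SNF(R) diag = [5] → torsion [5]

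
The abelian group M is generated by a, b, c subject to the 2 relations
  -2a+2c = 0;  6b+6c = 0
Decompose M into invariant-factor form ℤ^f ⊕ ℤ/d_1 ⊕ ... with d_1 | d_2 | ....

Answer: M ≅ ℤ^1 ⊕ ℤ/2 ⊕ ℤ/6

Derivation:
rank_ℚ(R)=2; free=3−2=1
SNF(R) diag = [2, 6] → torsion [2, 6]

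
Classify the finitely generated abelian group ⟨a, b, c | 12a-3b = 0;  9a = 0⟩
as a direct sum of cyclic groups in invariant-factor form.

Answer: M ≅ ℤ^1 ⊕ ℤ/3 ⊕ ℤ/9

Derivation:
rank_ℚ(R)=2; free=3−2=1
SNF(R) diag = [3, 9] → torsion [3, 9]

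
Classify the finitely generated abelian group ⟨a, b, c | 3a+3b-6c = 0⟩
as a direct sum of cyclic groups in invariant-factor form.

Answer: M ≅ ℤ^2 ⊕ ℤ/3

Derivation:
rank_ℚ(R)=1; free=3−1=2
SNF(R) diag = [3] → torsion [3]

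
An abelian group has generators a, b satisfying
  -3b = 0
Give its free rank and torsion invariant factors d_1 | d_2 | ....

Answer: M ≅ ℤ^1 ⊕ ℤ/3

Derivation:
rank_ℚ(R)=1; free=2−1=1
SNF(R) diag = [3] → torsion [3]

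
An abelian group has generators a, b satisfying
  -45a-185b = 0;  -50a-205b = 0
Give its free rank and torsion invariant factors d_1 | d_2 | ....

Answer: M ≅ ℤ/5 ⊕ ℤ/5

Derivation:
rank_ℚ(R)=2; free=2−2=0
SNF(R) diag = [5, 5] → torsion [5, 5]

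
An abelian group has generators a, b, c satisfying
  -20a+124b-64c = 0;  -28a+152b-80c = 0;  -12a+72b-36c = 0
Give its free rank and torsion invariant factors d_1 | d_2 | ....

Answer: M ≅ ℤ/4 ⊕ ℤ/12 ⊕ ℤ/12

Derivation:
rank_ℚ(R)=3; free=3−3=0
SNF(R) diag = [4, 12, 12] → torsion [4, 12, 12]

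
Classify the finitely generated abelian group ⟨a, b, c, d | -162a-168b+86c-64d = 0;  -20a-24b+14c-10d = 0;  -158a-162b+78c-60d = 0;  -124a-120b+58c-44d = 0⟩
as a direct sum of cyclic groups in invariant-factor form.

rank_ℚ(R)=4; free=4−4=0
SNF(R) diag = [2, 2, 6, 18] → torsion [2, 2, 6, 18]

Answer: M ≅ ℤ/2 ⊕ ℤ/2 ⊕ ℤ/6 ⊕ ℤ/18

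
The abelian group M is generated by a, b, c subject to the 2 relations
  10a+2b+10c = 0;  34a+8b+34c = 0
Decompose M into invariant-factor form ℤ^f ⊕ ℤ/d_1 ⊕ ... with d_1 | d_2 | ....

rank_ℚ(R)=2; free=3−2=1
SNF(R) diag = [2, 6] → torsion [2, 6]

Answer: M ≅ ℤ^1 ⊕ ℤ/2 ⊕ ℤ/6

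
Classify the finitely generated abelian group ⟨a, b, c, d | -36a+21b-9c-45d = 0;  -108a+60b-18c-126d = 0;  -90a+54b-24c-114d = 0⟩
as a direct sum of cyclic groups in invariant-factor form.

Answer: M ≅ ℤ^1 ⊕ ℤ/3 ⊕ ℤ/6 ⊕ ℤ/18

Derivation:
rank_ℚ(R)=3; free=4−3=1
SNF(R) diag = [3, 6, 18] → torsion [3, 6, 18]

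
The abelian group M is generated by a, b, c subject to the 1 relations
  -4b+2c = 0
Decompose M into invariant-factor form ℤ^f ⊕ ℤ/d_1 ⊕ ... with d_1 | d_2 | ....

rank_ℚ(R)=1; free=3−1=2
SNF(R) diag = [2] → torsion [2]

Answer: M ≅ ℤ^2 ⊕ ℤ/2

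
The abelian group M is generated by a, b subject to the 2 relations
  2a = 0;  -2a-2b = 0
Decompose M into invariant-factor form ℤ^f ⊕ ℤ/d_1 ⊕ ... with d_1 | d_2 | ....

rank_ℚ(R)=2; free=2−2=0
SNF(R) diag = [2, 2] → torsion [2, 2]

Answer: M ≅ ℤ/2 ⊕ ℤ/2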